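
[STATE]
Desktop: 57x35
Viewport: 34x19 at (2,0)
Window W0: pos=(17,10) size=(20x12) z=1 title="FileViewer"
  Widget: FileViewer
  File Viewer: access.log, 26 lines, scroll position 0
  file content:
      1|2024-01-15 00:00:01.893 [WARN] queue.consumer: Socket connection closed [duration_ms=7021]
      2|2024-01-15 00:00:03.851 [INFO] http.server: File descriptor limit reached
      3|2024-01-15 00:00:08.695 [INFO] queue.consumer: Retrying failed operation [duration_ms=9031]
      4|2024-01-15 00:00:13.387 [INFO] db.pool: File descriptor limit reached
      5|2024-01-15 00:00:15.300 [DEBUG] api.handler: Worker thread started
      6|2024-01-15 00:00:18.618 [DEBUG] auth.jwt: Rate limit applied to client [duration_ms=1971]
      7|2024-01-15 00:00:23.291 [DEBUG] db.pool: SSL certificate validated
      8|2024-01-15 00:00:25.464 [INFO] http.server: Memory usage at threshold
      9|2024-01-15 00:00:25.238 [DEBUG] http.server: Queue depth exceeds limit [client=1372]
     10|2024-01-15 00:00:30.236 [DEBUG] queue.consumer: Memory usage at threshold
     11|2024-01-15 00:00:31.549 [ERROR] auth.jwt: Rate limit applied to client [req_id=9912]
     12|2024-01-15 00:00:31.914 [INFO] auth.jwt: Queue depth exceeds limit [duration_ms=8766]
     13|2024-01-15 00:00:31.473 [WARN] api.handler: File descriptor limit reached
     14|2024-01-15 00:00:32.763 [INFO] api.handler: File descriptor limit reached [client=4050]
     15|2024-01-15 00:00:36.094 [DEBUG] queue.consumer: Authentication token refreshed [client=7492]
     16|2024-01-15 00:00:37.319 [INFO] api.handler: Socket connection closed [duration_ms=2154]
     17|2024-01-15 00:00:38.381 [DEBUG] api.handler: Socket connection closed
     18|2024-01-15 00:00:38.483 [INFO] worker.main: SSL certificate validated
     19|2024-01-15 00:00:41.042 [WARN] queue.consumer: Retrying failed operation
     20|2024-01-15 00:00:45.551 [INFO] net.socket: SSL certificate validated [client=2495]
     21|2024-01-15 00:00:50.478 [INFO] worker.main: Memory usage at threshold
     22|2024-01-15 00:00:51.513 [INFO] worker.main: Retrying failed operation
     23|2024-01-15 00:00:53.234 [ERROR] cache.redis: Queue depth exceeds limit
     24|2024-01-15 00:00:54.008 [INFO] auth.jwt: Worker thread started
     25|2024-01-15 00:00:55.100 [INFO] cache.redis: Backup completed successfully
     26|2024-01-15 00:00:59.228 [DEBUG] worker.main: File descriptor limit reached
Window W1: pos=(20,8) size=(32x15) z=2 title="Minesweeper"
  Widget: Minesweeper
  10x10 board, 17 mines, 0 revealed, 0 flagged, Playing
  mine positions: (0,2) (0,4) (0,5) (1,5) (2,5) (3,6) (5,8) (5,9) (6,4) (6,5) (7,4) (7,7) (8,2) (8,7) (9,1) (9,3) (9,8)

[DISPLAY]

                                  
                                  
                                  
                                  
                                  
                                  
                                  
                                  
                  ┏━━━━━━━━━━━━━━━
                  ┃ Minesweeper   
               ┏━━┠───────────────
               ┃ F┃■■■■■■■■■■     
               ┠──┃■■■■■■■■■■     
               ┃20┃■■■■■■■■■■     
               ┃20┃■■■■■■■■■■     
               ┃20┃■■■■■■■■■■     
               ┃20┃■■■■■■■■■■     
               ┃20┃■■■■■■■■■■     
               ┃20┃■■■■■■■■■■     


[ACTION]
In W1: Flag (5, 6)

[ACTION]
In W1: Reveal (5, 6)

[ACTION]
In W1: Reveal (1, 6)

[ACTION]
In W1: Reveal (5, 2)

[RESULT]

                                  
                                  
                                  
                                  
                                  
                                  
                                  
                                  
                  ┏━━━━━━━━━━━━━━━
                  ┃ Minesweeper   
               ┏━━┠───────────────
               ┃ F┃ 1■■■■■■■■     
               ┠──┃ 1124■3■■■     
               ┃20┃    2■■■■■     
               ┃20┃    12■■■■     
               ┃20┃     1■■■■     
               ┃20┃   122⚑■■■     
               ┃20┃   2■■■■■■     
               ┃20┃ 113■■■■■■     


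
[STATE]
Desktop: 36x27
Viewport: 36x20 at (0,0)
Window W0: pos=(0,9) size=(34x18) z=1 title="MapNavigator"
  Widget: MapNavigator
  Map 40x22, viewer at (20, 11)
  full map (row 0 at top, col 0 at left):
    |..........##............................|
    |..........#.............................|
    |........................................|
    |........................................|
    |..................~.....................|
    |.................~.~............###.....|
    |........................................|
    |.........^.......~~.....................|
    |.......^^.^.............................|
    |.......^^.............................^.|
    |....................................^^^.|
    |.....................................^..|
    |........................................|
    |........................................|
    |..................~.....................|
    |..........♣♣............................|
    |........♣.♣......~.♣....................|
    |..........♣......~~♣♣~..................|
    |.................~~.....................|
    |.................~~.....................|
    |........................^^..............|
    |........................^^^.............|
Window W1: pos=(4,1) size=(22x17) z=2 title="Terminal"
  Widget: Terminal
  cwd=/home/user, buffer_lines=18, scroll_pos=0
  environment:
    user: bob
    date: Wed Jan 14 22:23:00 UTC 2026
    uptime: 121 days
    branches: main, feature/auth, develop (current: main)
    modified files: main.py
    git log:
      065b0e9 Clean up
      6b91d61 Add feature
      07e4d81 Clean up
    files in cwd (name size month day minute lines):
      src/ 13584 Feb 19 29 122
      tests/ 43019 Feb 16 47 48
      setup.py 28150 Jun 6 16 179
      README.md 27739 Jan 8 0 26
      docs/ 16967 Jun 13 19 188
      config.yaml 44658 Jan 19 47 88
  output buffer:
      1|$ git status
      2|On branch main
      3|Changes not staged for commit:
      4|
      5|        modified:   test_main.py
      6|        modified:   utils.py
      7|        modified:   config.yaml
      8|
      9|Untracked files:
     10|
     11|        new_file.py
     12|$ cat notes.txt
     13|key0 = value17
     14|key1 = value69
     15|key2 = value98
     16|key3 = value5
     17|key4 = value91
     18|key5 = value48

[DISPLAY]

                                    
    ┏━━━━━━━━━━━━━━━━━━━━┓          
    ┃ Terminal           ┃          
    ┠────────────────────┨          
    ┃$ git status        ┃          
    ┃On branch main      ┃          
    ┃Changes not staged f┃          
    ┃                    ┃          
    ┃        modified:   ┃          
┏━━━┃        modified:   ┃━━━━━━━┓  
┃ Ma┃        modified:   ┃       ┃  
┠───┃                    ┃───────┨  
┃...┃Untracked files:    ┃.......┃  
┃...┃                    ┃...###.┃  
┃...┃        new_file.py ┃.......┃  
┃...┃$ cat notes.txt     ┃.......┃  
┃...┃key0 = value17      ┃.......┃  
┃...┗━━━━━━━━━━━━━━━━━━━━┛.......┃  
┃................................┃  
┃................@...............┃  


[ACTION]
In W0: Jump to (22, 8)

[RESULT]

                                    
    ┏━━━━━━━━━━━━━━━━━━━━┓          
    ┃ Terminal           ┃          
    ┠────────────────────┨          
    ┃$ git status        ┃          
    ┃On branch main      ┃          
    ┃Changes not staged f┃          
    ┃                    ┃          
    ┃        modified:   ┃          
┏━━━┃        modified:   ┃━━━━━━━┓  
┃ Ma┃        modified:   ┃       ┃  
┠───┃                    ┃───────┨  
┃...┃Untracked files:    ┃.......┃  
┃...┃                    ┃.......┃  
┃...┃        new_file.py ┃.......┃  
┃...┃$ cat notes.txt     ┃.......┃  
┃...┃key0 = value17      ┃.###...┃  
┃...┗━━━━━━━━━━━━━━━━━━━━┛.......┃  
┃...^.......~~...................┃  
┃.^^.^...........@...............┃  


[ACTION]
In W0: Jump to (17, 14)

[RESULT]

                                    
    ┏━━━━━━━━━━━━━━━━━━━━┓          
    ┃ Terminal           ┃          
    ┠────────────────────┨          
    ┃$ git status        ┃          
    ┃On branch main      ┃          
    ┃Changes not staged f┃          
    ┃                    ┃          
    ┃        modified:   ┃          
┏━━━┃        modified:   ┃━━━━━━━┓  
┃ Ma┃        modified:   ┃       ┃  
┠───┃                    ┃───────┨  
┃...┃Untracked files:    ┃.......┃  
┃...┃                    ┃.......┃  
┃...┃        new_file.py ┃.......┃  
┃...┃$ cat notes.txt     ┃.......┃  
┃...┃key0 = value17      ┃.......┃  
┃...┗━━━━━━━━━━━━━━━━━━━━┛.......┃  
┃................................┃  
┃................@~..............┃  


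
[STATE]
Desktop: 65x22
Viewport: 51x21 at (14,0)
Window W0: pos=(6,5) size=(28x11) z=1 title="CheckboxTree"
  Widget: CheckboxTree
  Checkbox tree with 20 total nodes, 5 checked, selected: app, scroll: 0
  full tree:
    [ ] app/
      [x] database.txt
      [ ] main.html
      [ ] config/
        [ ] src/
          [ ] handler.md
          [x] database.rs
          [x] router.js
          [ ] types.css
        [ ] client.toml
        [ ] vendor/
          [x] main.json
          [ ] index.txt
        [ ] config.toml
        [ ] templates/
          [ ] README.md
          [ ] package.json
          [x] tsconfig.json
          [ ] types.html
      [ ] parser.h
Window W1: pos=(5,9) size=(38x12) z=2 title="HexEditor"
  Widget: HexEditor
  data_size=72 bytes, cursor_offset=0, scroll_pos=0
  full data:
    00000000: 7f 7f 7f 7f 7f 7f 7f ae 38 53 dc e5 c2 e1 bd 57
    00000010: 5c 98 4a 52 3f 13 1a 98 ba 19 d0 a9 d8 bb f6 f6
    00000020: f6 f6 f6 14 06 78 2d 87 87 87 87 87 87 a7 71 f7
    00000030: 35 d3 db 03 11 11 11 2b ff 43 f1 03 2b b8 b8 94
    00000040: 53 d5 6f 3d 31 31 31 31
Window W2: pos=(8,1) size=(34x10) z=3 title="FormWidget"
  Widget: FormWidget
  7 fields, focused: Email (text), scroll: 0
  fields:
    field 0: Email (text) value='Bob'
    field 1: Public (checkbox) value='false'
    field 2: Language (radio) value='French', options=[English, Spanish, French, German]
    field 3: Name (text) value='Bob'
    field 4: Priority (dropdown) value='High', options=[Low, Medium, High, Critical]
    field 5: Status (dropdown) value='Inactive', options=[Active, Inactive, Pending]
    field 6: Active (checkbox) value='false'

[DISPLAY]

                                                   
━━━━━━━━━━━━━━━━━━━━━━━━━━━┓                       
Widget                     ┃                       
───────────────────────────┨                       
il:      [Bob             ]┃                       
lic:     [ ]               ┃                       
guage:   ( ) English  ( ) S┃                       
e:       [Bob             ]┃                       
ority:   [High           ▼]┃                       
tus:     [Inactive       ▼]┃┓                      
━━━━━━━━━━━━━━━━━━━━━━━━━━━┛┃                      
────────────────────────────┨                      
  7F 7f 7f 7f 7f 7f 7f ae  3┃                      
  5c 98 4a 52 3f 13 1a 98  b┃                      
  f6 f6 f6 14 06 78 2d 87  8┃                      
  35 d3 db 03 11 11 11 2b  f┃                      
  53 d5 6f 3d 31 31 31 31   ┃                      
                            ┃                      
                            ┃                      
                            ┃                      
━━━━━━━━━━━━━━━━━━━━━━━━━━━━┛                      


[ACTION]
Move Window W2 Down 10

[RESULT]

                                                   
                                                   
                                                   
                                                   
                                                   
━━━━━━━━━━━━━━━━━━━┓                               
oxTree             ┃                               
───────────────────┨                               
p/                 ┃                               
━━━━━━━━━━━━━━━━━━━━━━━━━━━━┓                      
or                          ┃                      
━━━━━━━━━━━━━━━━━━━━━━━━━━━┓┨                      
Widget                     ┃┃                      
───────────────────────────┨┃                      
il:      [Bob             ]┃┃                      
lic:     [ ]               ┃┃                      
guage:   ( ) English  ( ) S┃┃                      
e:       [Bob             ]┃┃                      
ority:   [High           ▼]┃┃                      
tus:     [Inactive       ▼]┃┃                      
━━━━━━━━━━━━━━━━━━━━━━━━━━━┛┛                      


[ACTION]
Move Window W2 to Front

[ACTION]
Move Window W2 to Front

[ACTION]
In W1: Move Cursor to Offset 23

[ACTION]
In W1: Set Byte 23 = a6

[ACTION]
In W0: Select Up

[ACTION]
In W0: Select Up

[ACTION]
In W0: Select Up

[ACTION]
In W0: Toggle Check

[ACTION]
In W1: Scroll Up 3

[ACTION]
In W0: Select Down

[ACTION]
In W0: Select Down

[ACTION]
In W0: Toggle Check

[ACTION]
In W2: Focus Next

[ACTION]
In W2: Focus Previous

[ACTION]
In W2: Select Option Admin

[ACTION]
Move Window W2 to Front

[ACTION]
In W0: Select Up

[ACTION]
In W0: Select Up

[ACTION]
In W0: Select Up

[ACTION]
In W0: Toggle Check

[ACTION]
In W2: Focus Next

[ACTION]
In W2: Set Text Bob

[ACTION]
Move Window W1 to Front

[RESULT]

                                                   
                                                   
                                                   
                                                   
                                                   
━━━━━━━━━━━━━━━━━━━┓                               
oxTree             ┃                               
───────────────────┨                               
p/                 ┃                               
━━━━━━━━━━━━━━━━━━━━━━━━━━━━┓                      
or                          ┃                      
────────────────────────────┨                      
  7f 7f 7f 7f 7f 7f 7f ae  3┃                      
  5c 98 4a 52 3f 13 1a A6  b┃                      
  f6 f6 f6 14 06 78 2d 87  8┃                      
  35 d3 db 03 11 11 11 2b  f┃                      
  53 d5 6f 3d 31 31 31 31   ┃                      
                            ┃                      
                            ┃                      
                            ┃                      
━━━━━━━━━━━━━━━━━━━━━━━━━━━━┛                      


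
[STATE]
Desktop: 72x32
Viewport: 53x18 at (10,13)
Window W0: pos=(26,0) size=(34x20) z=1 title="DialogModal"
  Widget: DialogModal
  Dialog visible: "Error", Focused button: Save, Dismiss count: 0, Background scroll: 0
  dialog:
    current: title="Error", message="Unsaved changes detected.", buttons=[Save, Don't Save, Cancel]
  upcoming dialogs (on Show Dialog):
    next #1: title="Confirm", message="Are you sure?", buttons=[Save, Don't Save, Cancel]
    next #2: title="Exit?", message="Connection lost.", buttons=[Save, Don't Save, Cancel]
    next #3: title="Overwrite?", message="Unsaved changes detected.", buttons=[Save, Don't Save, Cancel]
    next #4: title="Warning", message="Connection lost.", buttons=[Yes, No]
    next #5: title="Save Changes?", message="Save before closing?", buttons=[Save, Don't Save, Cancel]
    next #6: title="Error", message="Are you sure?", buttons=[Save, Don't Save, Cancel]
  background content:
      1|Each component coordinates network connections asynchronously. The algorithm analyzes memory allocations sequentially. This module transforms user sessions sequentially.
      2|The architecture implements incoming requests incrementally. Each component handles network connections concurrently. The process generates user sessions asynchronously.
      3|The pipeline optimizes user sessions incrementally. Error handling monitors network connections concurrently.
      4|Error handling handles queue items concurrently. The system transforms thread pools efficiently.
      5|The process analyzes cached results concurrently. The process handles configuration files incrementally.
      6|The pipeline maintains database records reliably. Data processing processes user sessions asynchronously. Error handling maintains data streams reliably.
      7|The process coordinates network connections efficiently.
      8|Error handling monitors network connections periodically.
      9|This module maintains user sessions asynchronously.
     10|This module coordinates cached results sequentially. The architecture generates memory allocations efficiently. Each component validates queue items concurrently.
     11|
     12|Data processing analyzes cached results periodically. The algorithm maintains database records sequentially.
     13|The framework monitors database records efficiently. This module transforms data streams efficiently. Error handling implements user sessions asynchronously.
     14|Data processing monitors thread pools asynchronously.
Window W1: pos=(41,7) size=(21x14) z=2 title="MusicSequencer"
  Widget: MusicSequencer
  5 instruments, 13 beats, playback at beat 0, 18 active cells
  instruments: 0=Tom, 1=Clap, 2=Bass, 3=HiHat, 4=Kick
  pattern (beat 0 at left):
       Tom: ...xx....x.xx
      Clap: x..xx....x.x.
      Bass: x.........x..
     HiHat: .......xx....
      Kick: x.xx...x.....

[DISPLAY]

                ┃              ┃  Bass█·········█··┃ 
                ┃Data processin┃ HiHat·······██····┃ 
                ┃The framework ┃  Kick█·██···█·····┃ 
                ┃Data processin┃                   ┃ 
                ┃              ┃                   ┃ 
                ┃              ┃                   ┃ 
                ┗━━━━━━━━━━━━━━┃                   ┃ 
                               ┗━━━━━━━━━━━━━━━━━━━┛ 
                                                     
                                                     
                                                     
                                                     
                                                     
                                                     
                                                     
                                                     
                                                     
                                                     


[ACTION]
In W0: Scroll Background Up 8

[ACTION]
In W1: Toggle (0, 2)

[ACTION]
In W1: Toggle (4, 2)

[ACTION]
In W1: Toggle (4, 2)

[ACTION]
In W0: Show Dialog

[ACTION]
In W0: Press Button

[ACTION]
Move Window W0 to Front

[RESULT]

                ┃                                ┃·┃ 
                ┃Data processing analyzes cached ┃·┃ 
                ┃The framework monitors database ┃·┃ 
                ┃Data processing monitors thread ┃ ┃ 
                ┃                                ┃ ┃ 
                ┃                                ┃ ┃ 
                ┗━━━━━━━━━━━━━━━━━━━━━━━━━━━━━━━━┛ ┃ 
                               ┗━━━━━━━━━━━━━━━━━━━┛ 
                                                     
                                                     
                                                     
                                                     
                                                     
                                                     
                                                     
                                                     
                                                     
                                                     


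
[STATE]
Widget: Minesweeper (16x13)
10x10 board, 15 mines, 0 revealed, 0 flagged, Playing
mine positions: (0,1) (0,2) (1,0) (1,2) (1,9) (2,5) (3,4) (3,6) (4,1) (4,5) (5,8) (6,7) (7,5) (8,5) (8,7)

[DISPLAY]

■■■■■■■■■■      
■■■■■■■■■■      
■■■■■■■■■■      
■■■■■■■■■■      
■■■■■■■■■■      
■■■■■■■■■■      
■■■■■■■■■■      
■■■■■■■■■■      
■■■■■■■■■■      
■■■■■■■■■■      
                
                
                


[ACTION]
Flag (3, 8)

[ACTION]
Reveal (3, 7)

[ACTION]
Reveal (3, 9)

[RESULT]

■■■■■■■■■■      
■■■■■■■■■■      
■■■■■■■111      
■■■■■■■1        
■■■■■■■211      
■■■■■■■■■■      
■■■■■■■■■■      
■■■■■■■■■■      
■■■■■■■■■■      
■■■■■■■■■■      
                
                
                


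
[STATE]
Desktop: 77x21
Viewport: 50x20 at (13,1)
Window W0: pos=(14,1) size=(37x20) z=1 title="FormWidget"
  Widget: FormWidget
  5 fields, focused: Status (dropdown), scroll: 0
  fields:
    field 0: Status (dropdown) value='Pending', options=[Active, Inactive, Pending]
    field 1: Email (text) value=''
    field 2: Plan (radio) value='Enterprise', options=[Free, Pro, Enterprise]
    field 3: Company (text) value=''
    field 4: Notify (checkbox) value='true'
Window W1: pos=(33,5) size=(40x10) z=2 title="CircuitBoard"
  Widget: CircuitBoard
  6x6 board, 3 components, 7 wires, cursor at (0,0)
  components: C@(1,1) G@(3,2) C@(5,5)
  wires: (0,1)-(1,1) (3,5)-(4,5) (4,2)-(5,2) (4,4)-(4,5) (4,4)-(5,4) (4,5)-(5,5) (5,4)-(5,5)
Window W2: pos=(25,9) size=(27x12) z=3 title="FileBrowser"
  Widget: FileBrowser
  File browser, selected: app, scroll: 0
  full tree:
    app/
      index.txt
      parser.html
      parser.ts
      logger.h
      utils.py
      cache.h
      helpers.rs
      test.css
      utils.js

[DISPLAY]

 ┏━━━━━━━━━━━━━━━━━━━━━━━━━━━━━━━━━━━┓            
 ┃ FormWidget                        ┃            
 ┠───────────────────────────────────┨            
 ┃> Status:     [Pending           ▼]┃            
 ┃  Email:      [   ┏━━━━━━━━━━━━━━━━━━━━━━━━━━━━━
 ┃  Plan:       ( ) ┃ CircuitBoard                
 ┃  Company:    [   ┠─────────────────────────────
 ┃  Notify:     [x] ┃   0 1 2 3 4 5               
 ┃          ┏━━━━━━━━━━━━━━━━━━━━━━━━━┓           
 ┃          ┃ FileBrowser             ┃           
 ┃          ┠─────────────────────────┨           
 ┃          ┃> [-] app/               ┃           
 ┃          ┃    index.txt            ┃           
 ┃          ┃    parser.html          ┃━━━━━━━━━━━
 ┃          ┃    parser.ts            ┃           
 ┃          ┃    logger.h             ┃           
 ┃          ┃    utils.py             ┃           
 ┃          ┃    cache.h              ┃           
 ┃          ┃    helpers.rs           ┃           
 ┗━━━━━━━━━━┗━━━━━━━━━━━━━━━━━━━━━━━━━┛           


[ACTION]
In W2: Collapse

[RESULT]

 ┏━━━━━━━━━━━━━━━━━━━━━━━━━━━━━━━━━━━┓            
 ┃ FormWidget                        ┃            
 ┠───────────────────────────────────┨            
 ┃> Status:     [Pending           ▼]┃            
 ┃  Email:      [   ┏━━━━━━━━━━━━━━━━━━━━━━━━━━━━━
 ┃  Plan:       ( ) ┃ CircuitBoard                
 ┃  Company:    [   ┠─────────────────────────────
 ┃  Notify:     [x] ┃   0 1 2 3 4 5               
 ┃          ┏━━━━━━━━━━━━━━━━━━━━━━━━━┓           
 ┃          ┃ FileBrowser             ┃           
 ┃          ┠─────────────────────────┨           
 ┃          ┃> [+] app/               ┃           
 ┃          ┃                         ┃           
 ┃          ┃                         ┃━━━━━━━━━━━
 ┃          ┃                         ┃           
 ┃          ┃                         ┃           
 ┃          ┃                         ┃           
 ┃          ┃                         ┃           
 ┃          ┃                         ┃           
 ┗━━━━━━━━━━┗━━━━━━━━━━━━━━━━━━━━━━━━━┛           


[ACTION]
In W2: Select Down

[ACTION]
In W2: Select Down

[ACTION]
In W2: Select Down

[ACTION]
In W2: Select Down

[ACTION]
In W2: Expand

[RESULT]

 ┏━━━━━━━━━━━━━━━━━━━━━━━━━━━━━━━━━━━┓            
 ┃ FormWidget                        ┃            
 ┠───────────────────────────────────┨            
 ┃> Status:     [Pending           ▼]┃            
 ┃  Email:      [   ┏━━━━━━━━━━━━━━━━━━━━━━━━━━━━━
 ┃  Plan:       ( ) ┃ CircuitBoard                
 ┃  Company:    [   ┠─────────────────────────────
 ┃  Notify:     [x] ┃   0 1 2 3 4 5               
 ┃          ┏━━━━━━━━━━━━━━━━━━━━━━━━━┓           
 ┃          ┃ FileBrowser             ┃           
 ┃          ┠─────────────────────────┨           
 ┃          ┃> [-] app/               ┃           
 ┃          ┃    index.txt            ┃           
 ┃          ┃    parser.html          ┃━━━━━━━━━━━
 ┃          ┃    parser.ts            ┃           
 ┃          ┃    logger.h             ┃           
 ┃          ┃    utils.py             ┃           
 ┃          ┃    cache.h              ┃           
 ┃          ┃    helpers.rs           ┃           
 ┗━━━━━━━━━━┗━━━━━━━━━━━━━━━━━━━━━━━━━┛           


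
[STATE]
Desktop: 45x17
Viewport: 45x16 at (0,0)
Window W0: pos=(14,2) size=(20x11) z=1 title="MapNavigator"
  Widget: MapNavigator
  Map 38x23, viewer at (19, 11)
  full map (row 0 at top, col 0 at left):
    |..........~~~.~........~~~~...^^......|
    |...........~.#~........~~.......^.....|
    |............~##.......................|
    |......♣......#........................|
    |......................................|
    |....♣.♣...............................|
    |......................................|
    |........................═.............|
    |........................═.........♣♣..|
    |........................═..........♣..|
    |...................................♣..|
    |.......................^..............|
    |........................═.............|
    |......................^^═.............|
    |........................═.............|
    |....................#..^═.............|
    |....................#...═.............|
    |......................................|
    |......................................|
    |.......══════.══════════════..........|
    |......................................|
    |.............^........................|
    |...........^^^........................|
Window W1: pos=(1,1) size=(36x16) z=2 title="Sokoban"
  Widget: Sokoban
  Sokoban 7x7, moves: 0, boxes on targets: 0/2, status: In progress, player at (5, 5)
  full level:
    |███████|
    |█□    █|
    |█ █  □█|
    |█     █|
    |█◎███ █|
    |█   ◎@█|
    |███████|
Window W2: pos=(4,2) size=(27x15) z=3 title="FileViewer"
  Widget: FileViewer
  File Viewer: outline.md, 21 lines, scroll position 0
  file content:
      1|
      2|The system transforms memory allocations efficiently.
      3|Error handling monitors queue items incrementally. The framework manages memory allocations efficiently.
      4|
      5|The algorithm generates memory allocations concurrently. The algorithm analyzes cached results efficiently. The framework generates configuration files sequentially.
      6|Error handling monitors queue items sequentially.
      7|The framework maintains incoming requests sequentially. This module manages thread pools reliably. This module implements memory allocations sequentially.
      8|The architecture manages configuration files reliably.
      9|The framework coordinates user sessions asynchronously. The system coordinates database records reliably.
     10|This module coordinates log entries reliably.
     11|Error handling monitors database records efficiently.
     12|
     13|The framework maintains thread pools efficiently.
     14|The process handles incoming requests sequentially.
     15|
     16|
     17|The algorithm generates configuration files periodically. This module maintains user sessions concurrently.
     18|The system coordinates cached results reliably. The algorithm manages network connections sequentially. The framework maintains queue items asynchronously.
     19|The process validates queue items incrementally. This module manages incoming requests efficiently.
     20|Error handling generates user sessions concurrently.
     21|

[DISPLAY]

                                             
 ┏━━━━━━━━━━━━━━━━━━━━━━━━━━━━━━━━━━┓        
 ┃ S┏━━━━━━━━━━━━━━━━━━━━━━━━━┓     ┃        
 ┠──┃ FileViewer              ┃─────┨        
 ┃██┠─────────────────────────┨     ┃        
 ┃█□┃                        ▲┃     ┃        
 ┃█ ┃The system transforms me█┃     ┃        
 ┃█ ┃Error handling monitors ░┃     ┃        
 ┃█◎┃                        ░┃     ┃        
 ┃█ ┃The algorithm generates ░┃     ┃        
 ┃██┃Error handling monitors ░┃     ┃        
 ┃Mo┃The framework maintains ░┃     ┃        
 ┃  ┃The architecture manages░┃     ┃        
 ┃  ┃The framework coordinate░┃     ┃        
 ┃  ┃This module coordinates ░┃     ┃        
 ┃  ┃Error handling monitors ▼┃     ┃        


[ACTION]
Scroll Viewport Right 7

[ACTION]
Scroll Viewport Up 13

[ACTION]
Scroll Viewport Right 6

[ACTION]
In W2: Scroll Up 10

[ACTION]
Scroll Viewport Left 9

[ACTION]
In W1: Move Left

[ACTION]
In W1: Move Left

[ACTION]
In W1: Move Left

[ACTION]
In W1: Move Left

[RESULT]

                                             
 ┏━━━━━━━━━━━━━━━━━━━━━━━━━━━━━━━━━━┓        
 ┃ S┏━━━━━━━━━━━━━━━━━━━━━━━━━┓     ┃        
 ┠──┃ FileViewer              ┃─────┨        
 ┃██┠─────────────────────────┨     ┃        
 ┃█□┃                        ▲┃     ┃        
 ┃█ ┃The system transforms me█┃     ┃        
 ┃█ ┃Error handling monitors ░┃     ┃        
 ┃█◎┃                        ░┃     ┃        
 ┃█@┃The algorithm generates ░┃     ┃        
 ┃██┃Error handling monitors ░┃     ┃        
 ┃Mo┃The framework maintains ░┃     ┃        
 ┃  ┃The architecture manages░┃     ┃        
 ┃  ┃The framework coordinate░┃     ┃        
 ┃  ┃This module coordinates ░┃     ┃        
 ┃  ┃Error handling monitors ▼┃     ┃        


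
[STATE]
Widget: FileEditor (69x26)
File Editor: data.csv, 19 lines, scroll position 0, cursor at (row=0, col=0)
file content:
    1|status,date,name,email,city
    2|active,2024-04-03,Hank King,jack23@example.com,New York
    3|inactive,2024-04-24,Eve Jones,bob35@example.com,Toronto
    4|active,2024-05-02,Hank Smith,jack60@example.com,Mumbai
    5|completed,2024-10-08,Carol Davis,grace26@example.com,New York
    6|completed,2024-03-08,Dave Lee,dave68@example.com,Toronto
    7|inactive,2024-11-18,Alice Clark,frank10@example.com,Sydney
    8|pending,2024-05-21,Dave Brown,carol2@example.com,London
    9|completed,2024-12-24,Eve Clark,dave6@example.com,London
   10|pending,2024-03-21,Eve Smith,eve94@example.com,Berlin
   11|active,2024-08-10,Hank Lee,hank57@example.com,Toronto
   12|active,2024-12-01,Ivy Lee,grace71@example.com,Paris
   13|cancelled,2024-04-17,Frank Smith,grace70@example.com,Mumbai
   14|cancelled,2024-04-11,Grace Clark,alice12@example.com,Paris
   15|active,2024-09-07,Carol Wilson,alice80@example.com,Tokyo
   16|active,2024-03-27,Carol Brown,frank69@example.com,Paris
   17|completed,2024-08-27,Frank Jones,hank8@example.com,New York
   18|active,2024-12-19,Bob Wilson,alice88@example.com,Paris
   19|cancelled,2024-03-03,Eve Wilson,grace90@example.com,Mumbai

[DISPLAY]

█tatus,date,name,email,city                                         ▲
active,2024-04-03,Hank King,jack23@example.com,New York             █
inactive,2024-04-24,Eve Jones,bob35@example.com,Toronto             ░
active,2024-05-02,Hank Smith,jack60@example.com,Mumbai              ░
completed,2024-10-08,Carol Davis,grace26@example.com,New York       ░
completed,2024-03-08,Dave Lee,dave68@example.com,Toronto            ░
inactive,2024-11-18,Alice Clark,frank10@example.com,Sydney          ░
pending,2024-05-21,Dave Brown,carol2@example.com,London             ░
completed,2024-12-24,Eve Clark,dave6@example.com,London             ░
pending,2024-03-21,Eve Smith,eve94@example.com,Berlin               ░
active,2024-08-10,Hank Lee,hank57@example.com,Toronto               ░
active,2024-12-01,Ivy Lee,grace71@example.com,Paris                 ░
cancelled,2024-04-17,Frank Smith,grace70@example.com,Mumbai         ░
cancelled,2024-04-11,Grace Clark,alice12@example.com,Paris          ░
active,2024-09-07,Carol Wilson,alice80@example.com,Tokyo            ░
active,2024-03-27,Carol Brown,frank69@example.com,Paris             ░
completed,2024-08-27,Frank Jones,hank8@example.com,New York         ░
active,2024-12-19,Bob Wilson,alice88@example.com,Paris              ░
cancelled,2024-03-03,Eve Wilson,grace90@example.com,Mumbai          ░
                                                                    ░
                                                                    ░
                                                                    ░
                                                                    ░
                                                                    ░
                                                                    ░
                                                                    ▼


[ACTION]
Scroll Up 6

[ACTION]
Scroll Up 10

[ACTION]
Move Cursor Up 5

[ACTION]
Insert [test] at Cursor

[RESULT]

test█tatus,date,name,email,city                                     ▲
active,2024-04-03,Hank King,jack23@example.com,New York             █
inactive,2024-04-24,Eve Jones,bob35@example.com,Toronto             ░
active,2024-05-02,Hank Smith,jack60@example.com,Mumbai              ░
completed,2024-10-08,Carol Davis,grace26@example.com,New York       ░
completed,2024-03-08,Dave Lee,dave68@example.com,Toronto            ░
inactive,2024-11-18,Alice Clark,frank10@example.com,Sydney          ░
pending,2024-05-21,Dave Brown,carol2@example.com,London             ░
completed,2024-12-24,Eve Clark,dave6@example.com,London             ░
pending,2024-03-21,Eve Smith,eve94@example.com,Berlin               ░
active,2024-08-10,Hank Lee,hank57@example.com,Toronto               ░
active,2024-12-01,Ivy Lee,grace71@example.com,Paris                 ░
cancelled,2024-04-17,Frank Smith,grace70@example.com,Mumbai         ░
cancelled,2024-04-11,Grace Clark,alice12@example.com,Paris          ░
active,2024-09-07,Carol Wilson,alice80@example.com,Tokyo            ░
active,2024-03-27,Carol Brown,frank69@example.com,Paris             ░
completed,2024-08-27,Frank Jones,hank8@example.com,New York         ░
active,2024-12-19,Bob Wilson,alice88@example.com,Paris              ░
cancelled,2024-03-03,Eve Wilson,grace90@example.com,Mumbai          ░
                                                                    ░
                                                                    ░
                                                                    ░
                                                                    ░
                                                                    ░
                                                                    ░
                                                                    ▼


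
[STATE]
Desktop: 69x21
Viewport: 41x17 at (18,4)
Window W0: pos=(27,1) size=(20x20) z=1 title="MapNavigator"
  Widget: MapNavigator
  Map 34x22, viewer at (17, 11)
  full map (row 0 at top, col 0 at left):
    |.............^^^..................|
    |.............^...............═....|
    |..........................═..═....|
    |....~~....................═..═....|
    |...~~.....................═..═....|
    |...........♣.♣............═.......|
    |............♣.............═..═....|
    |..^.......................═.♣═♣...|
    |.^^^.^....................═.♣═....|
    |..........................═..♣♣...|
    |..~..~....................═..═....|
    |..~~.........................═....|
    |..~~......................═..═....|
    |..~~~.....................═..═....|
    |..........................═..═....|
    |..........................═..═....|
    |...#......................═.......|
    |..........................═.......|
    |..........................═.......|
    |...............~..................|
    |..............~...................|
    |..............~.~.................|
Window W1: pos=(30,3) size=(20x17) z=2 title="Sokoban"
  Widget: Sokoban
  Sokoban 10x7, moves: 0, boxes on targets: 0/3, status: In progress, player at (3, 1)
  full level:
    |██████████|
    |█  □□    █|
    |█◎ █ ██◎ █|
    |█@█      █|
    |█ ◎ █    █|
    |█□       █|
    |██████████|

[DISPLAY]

         ┃..┃ Sokoban          ┃         
         ┃..┠──────────────────┨         
         ┃..┃██████████        ┃         
         ┃..┃█  □□    █        ┃         
         ┃..┃█◎ █ ██◎ █        ┃         
         ┃..┃█@█      █        ┃         
         ┃..┃█ ◎ █    █        ┃         
         ┃..┃█□       █        ┃         
         ┃..┃██████████        ┃         
         ┃..┃Moves: 0  0/3     ┃         
         ┃..┃                  ┃         
         ┃..┃                  ┃         
         ┃..┃                  ┃         
         ┃..┃                  ┃         
         ┃..┃                  ┃         
         ┃..┗━━━━━━━━━━━━━━━━━━┛         
         ┗━━━━━━━━━━━━━━━━━━┛            


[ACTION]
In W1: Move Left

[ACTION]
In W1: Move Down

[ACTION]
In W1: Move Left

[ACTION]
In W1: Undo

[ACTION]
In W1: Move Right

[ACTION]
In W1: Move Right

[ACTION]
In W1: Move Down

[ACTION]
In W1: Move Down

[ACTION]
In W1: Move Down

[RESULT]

         ┃..┃ Sokoban          ┃         
         ┃..┠──────────────────┨         
         ┃..┃██████████        ┃         
         ┃..┃█  □□    █        ┃         
         ┃..┃█◎ █ ██◎ █        ┃         
         ┃..┃█ █      █        ┃         
         ┃..┃█@◎ █    █        ┃         
         ┃..┃█□       █        ┃         
         ┃..┃██████████        ┃         
         ┃..┃Moves: 1  0/3     ┃         
         ┃..┃                  ┃         
         ┃..┃                  ┃         
         ┃..┃                  ┃         
         ┃..┃                  ┃         
         ┃..┃                  ┃         
         ┃..┗━━━━━━━━━━━━━━━━━━┛         
         ┗━━━━━━━━━━━━━━━━━━┛            
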